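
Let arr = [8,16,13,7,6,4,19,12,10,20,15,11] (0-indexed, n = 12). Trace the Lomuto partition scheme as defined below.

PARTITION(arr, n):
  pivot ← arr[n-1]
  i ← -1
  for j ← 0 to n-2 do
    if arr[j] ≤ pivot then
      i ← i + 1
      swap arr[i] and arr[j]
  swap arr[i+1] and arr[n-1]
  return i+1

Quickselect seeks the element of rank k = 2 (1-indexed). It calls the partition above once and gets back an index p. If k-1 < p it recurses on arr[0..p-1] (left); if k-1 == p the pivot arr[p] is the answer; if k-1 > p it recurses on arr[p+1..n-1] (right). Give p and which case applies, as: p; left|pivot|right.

5; left

pivot=11, i=-1
j=0: 8≤11, i=0, swap(0,0) ⇒ [8,16,13,7,6,4,19,12,10,20,15,11]
j=1: 16>11, skip
j=2: 13>11, skip
j=3: 7≤11, i=1, swap(1,3) ⇒ [8,7,13,16,6,4,19,12,10,20,15,11]
j=4: 6≤11, i=2, swap(2,4) ⇒ [8,7,6,16,13,4,19,12,10,20,15,11]
j=5: 4≤11, i=3, swap(3,5) ⇒ [8,7,6,4,13,16,19,12,10,20,15,11]
j=6: 19>11, skip
j=7: 12>11, skip
j=8: 10≤11, i=4, swap(4,8) ⇒ [8,7,6,4,10,16,19,12,13,20,15,11]
j=9: 20>11, skip
j=10: 15>11, skip
swap(5,11) ⇒ [8,7,6,4,10,11,19,12,13,20,15,16]; return 5
p = 5; k-1 = 1 < 5 ⇒ left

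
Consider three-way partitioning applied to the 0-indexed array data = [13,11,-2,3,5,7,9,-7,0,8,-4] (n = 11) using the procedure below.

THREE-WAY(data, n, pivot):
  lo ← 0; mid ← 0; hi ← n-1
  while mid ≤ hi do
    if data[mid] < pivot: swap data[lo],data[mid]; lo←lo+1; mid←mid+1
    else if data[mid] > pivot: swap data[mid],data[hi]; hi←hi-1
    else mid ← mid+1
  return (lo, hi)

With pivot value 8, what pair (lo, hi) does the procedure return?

pivot = 8; lo=0, mid=0, hi=10
data[mid]=13>8: swap data[0],data[10]; hi=9 → [-4,11,-2,3,5,7,9,-7,0,8,13]
data[mid]=-4<8: swap data[0],data[0]; lo=1,mid=1 → [-4,11,-2,3,5,7,9,-7,0,8,13]
data[mid]=11>8: swap data[1],data[9]; hi=8 → [-4,8,-2,3,5,7,9,-7,0,11,13]
data[mid]=8=8: mid=2
data[mid]=-2<8: swap data[1],data[2]; lo=2,mid=3 → [-4,-2,8,3,5,7,9,-7,0,11,13]
data[mid]=3<8: swap data[2],data[3]; lo=3,mid=4 → [-4,-2,3,8,5,7,9,-7,0,11,13]
data[mid]=5<8: swap data[3],data[4]; lo=4,mid=5 → [-4,-2,3,5,8,7,9,-7,0,11,13]
data[mid]=7<8: swap data[4],data[5]; lo=5,mid=6 → [-4,-2,3,5,7,8,9,-7,0,11,13]
data[mid]=9>8: swap data[6],data[8]; hi=7 → [-4,-2,3,5,7,8,0,-7,9,11,13]
data[mid]=0<8: swap data[5],data[6]; lo=6,mid=7 → [-4,-2,3,5,7,0,8,-7,9,11,13]
data[mid]=-7<8: swap data[6],data[7]; lo=7,mid=8 → [-4,-2,3,5,7,0,-7,8,9,11,13]
end: lo=7, hi=7; data = [-4,-2,3,5,7,0,-7,8,9,11,13]

(7, 7)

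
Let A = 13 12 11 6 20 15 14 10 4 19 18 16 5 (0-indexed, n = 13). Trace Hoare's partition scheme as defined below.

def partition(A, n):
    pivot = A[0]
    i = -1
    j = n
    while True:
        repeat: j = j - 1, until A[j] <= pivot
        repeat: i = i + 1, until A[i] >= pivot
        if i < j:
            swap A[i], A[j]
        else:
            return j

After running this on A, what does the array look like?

5 12 11 6 4 10 14 15 20 19 18 16 13

pivot = A[0] = 13; i = -1, j = 13
j→12 (A[12]=5≤13), i→0 (A[0]=13≥13); i<j, swap → 5 12 11 6 20 15 14 10 4 19 18 16 13
j→8 (A[8]=4≤13), i→4 (A[4]=20≥13); i<j, swap → 5 12 11 6 4 15 14 10 20 19 18 16 13
j→7 (A[7]=10≤13), i→5 (A[5]=15≥13); i<j, swap → 5 12 11 6 4 10 14 15 20 19 18 16 13
j→5, i→6; i≥j, return j=5. A = 5 12 11 6 4 10 14 15 20 19 18 16 13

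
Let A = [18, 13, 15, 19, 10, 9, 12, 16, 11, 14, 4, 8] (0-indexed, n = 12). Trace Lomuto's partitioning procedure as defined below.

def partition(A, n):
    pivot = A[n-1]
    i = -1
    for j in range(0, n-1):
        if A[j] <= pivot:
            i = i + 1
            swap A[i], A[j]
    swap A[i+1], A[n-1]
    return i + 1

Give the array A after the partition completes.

[4, 8, 15, 19, 10, 9, 12, 16, 11, 14, 18, 13]

pivot = A[11] = 8; i = -1
j=0: A[0]=18 > 8 → no swap
j=1: A[1]=13 > 8 → no swap
j=2: A[2]=15 > 8 → no swap
j=3: A[3]=19 > 8 → no swap
j=4: A[4]=10 > 8 → no swap
j=5: A[5]=9 > 8 → no swap
j=6: A[6]=12 > 8 → no swap
j=7: A[7]=16 > 8 → no swap
j=8: A[8]=11 > 8 → no swap
j=9: A[9]=14 > 8 → no swap
j=10: A[10]=4 ≤ 8 → i=0, swap A[0],A[10] → [4, 13, 15, 19, 10, 9, 12, 16, 11, 14, 18, 8]
final swap A[1],A[11] → [4, 8, 15, 19, 10, 9, 12, 16, 11, 14, 18, 13]; return 1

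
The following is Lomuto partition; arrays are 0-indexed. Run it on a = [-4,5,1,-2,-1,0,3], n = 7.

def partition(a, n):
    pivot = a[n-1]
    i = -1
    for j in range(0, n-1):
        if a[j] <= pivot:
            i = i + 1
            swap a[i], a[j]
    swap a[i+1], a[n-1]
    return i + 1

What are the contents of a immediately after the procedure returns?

pivot=3, i=-1
j=0: -4≤3, i=0, swap(0,0) ⇒ [-4,5,1,-2,-1,0,3]
j=1: 5>3, skip
j=2: 1≤3, i=1, swap(1,2) ⇒ [-4,1,5,-2,-1,0,3]
j=3: -2≤3, i=2, swap(2,3) ⇒ [-4,1,-2,5,-1,0,3]
j=4: -1≤3, i=3, swap(3,4) ⇒ [-4,1,-2,-1,5,0,3]
j=5: 0≤3, i=4, swap(4,5) ⇒ [-4,1,-2,-1,0,5,3]
swap(5,6) ⇒ [-4,1,-2,-1,0,3,5]; return 5

[-4,1,-2,-1,0,3,5]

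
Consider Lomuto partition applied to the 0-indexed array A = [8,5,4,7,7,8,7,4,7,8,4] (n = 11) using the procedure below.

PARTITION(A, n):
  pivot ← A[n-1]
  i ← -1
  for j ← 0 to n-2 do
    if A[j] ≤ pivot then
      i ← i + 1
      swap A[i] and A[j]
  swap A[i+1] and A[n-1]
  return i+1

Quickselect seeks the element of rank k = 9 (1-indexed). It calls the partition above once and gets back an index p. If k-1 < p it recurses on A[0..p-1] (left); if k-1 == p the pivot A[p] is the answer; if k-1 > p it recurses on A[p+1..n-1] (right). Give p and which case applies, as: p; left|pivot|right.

2; right

pivot=4, i=-1
j=0: 8>4, skip
j=1: 5>4, skip
j=2: 4≤4, i=0, swap(0,2) ⇒ [4,5,8,7,7,8,7,4,7,8,4]
j=3: 7>4, skip
j=4: 7>4, skip
j=5: 8>4, skip
j=6: 7>4, skip
j=7: 4≤4, i=1, swap(1,7) ⇒ [4,4,8,7,7,8,7,5,7,8,4]
j=8: 7>4, skip
j=9: 8>4, skip
swap(2,10) ⇒ [4,4,4,7,7,8,7,5,7,8,8]; return 2
p = 2; k-1 = 8 > 2 ⇒ right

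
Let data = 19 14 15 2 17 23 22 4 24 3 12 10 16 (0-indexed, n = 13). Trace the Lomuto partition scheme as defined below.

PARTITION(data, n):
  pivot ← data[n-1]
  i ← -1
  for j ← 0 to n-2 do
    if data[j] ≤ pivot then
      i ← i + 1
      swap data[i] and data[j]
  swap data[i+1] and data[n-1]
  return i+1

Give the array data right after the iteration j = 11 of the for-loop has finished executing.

pivot=16, i=-1
j=0: 19>16, skip
j=1: 14≤16, i=0, swap(0,1) ⇒ 14 19 15 2 17 23 22 4 24 3 12 10 16
j=2: 15≤16, i=1, swap(1,2) ⇒ 14 15 19 2 17 23 22 4 24 3 12 10 16
j=3: 2≤16, i=2, swap(2,3) ⇒ 14 15 2 19 17 23 22 4 24 3 12 10 16
j=4: 17>16, skip
j=5: 23>16, skip
j=6: 22>16, skip
j=7: 4≤16, i=3, swap(3,7) ⇒ 14 15 2 4 17 23 22 19 24 3 12 10 16
j=8: 24>16, skip
j=9: 3≤16, i=4, swap(4,9) ⇒ 14 15 2 4 3 23 22 19 24 17 12 10 16
j=10: 12≤16, i=5, swap(5,10) ⇒ 14 15 2 4 3 12 22 19 24 17 23 10 16
j=11: 10≤16, i=6, swap(6,11) ⇒ 14 15 2 4 3 12 10 19 24 17 23 22 16
(after j=11) data = 14 15 2 4 3 12 10 19 24 17 23 22 16

14 15 2 4 3 12 10 19 24 17 23 22 16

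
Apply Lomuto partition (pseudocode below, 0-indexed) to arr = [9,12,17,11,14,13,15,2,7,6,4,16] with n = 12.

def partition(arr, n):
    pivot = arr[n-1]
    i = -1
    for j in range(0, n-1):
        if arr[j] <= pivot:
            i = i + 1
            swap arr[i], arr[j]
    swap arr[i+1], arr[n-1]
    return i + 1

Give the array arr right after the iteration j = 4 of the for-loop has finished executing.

[9,12,11,14,17,13,15,2,7,6,4,16]

pivot = arr[11] = 16; i = -1
j=0: arr[0]=9 ≤ 16 → i=0, swap arr[0],arr[0] (no change) → [9,12,17,11,14,13,15,2,7,6,4,16]
j=1: arr[1]=12 ≤ 16 → i=1, swap arr[1],arr[1] (no change) → [9,12,17,11,14,13,15,2,7,6,4,16]
j=2: arr[2]=17 > 16 → no swap
j=3: arr[3]=11 ≤ 16 → i=2, swap arr[2],arr[3] → [9,12,11,17,14,13,15,2,7,6,4,16]
j=4: arr[4]=14 ≤ 16 → i=3, swap arr[3],arr[4] → [9,12,11,14,17,13,15,2,7,6,4,16]
(after j=4) arr = [9,12,11,14,17,13,15,2,7,6,4,16]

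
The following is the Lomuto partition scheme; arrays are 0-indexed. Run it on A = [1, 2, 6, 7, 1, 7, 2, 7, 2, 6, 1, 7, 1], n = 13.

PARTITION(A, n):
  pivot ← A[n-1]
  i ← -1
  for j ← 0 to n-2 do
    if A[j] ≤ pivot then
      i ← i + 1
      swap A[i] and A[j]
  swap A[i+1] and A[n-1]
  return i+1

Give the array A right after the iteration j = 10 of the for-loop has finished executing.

pivot = A[12] = 1; i = -1
j=0: A[0]=1 ≤ 1 → i=0, swap A[0],A[0] (no change) → [1, 2, 6, 7, 1, 7, 2, 7, 2, 6, 1, 7, 1]
j=1: A[1]=2 > 1 → no swap
j=2: A[2]=6 > 1 → no swap
j=3: A[3]=7 > 1 → no swap
j=4: A[4]=1 ≤ 1 → i=1, swap A[1],A[4] → [1, 1, 6, 7, 2, 7, 2, 7, 2, 6, 1, 7, 1]
j=5: A[5]=7 > 1 → no swap
j=6: A[6]=2 > 1 → no swap
j=7: A[7]=7 > 1 → no swap
j=8: A[8]=2 > 1 → no swap
j=9: A[9]=6 > 1 → no swap
j=10: A[10]=1 ≤ 1 → i=2, swap A[2],A[10] → [1, 1, 1, 7, 2, 7, 2, 7, 2, 6, 6, 7, 1]
(after j=10) A = [1, 1, 1, 7, 2, 7, 2, 7, 2, 6, 6, 7, 1]

[1, 1, 1, 7, 2, 7, 2, 7, 2, 6, 6, 7, 1]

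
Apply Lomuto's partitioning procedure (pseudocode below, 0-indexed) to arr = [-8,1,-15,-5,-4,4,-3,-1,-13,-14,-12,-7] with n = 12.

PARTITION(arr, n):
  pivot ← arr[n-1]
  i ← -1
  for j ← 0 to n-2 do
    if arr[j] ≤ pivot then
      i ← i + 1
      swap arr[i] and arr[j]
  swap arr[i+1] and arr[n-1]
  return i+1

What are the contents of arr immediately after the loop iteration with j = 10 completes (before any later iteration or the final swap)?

pivot = arr[11] = -7; i = -1
j=0: arr[0]=-8 ≤ -7 → i=0, swap arr[0],arr[0] (no change) → [-8,1,-15,-5,-4,4,-3,-1,-13,-14,-12,-7]
j=1: arr[1]=1 > -7 → no swap
j=2: arr[2]=-15 ≤ -7 → i=1, swap arr[1],arr[2] → [-8,-15,1,-5,-4,4,-3,-1,-13,-14,-12,-7]
j=3: arr[3]=-5 > -7 → no swap
j=4: arr[4]=-4 > -7 → no swap
j=5: arr[5]=4 > -7 → no swap
j=6: arr[6]=-3 > -7 → no swap
j=7: arr[7]=-1 > -7 → no swap
j=8: arr[8]=-13 ≤ -7 → i=2, swap arr[2],arr[8] → [-8,-15,-13,-5,-4,4,-3,-1,1,-14,-12,-7]
j=9: arr[9]=-14 ≤ -7 → i=3, swap arr[3],arr[9] → [-8,-15,-13,-14,-4,4,-3,-1,1,-5,-12,-7]
j=10: arr[10]=-12 ≤ -7 → i=4, swap arr[4],arr[10] → [-8,-15,-13,-14,-12,4,-3,-1,1,-5,-4,-7]
(after j=10) arr = [-8,-15,-13,-14,-12,4,-3,-1,1,-5,-4,-7]

[-8,-15,-13,-14,-12,4,-3,-1,1,-5,-4,-7]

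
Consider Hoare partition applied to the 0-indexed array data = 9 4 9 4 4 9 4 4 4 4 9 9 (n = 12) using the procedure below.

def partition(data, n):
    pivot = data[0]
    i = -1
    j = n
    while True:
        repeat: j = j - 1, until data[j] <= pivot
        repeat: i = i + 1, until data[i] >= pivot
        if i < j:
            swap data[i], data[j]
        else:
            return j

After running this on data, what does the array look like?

pivot = data[0] = 9; i = -1, j = 12
j→11 (data[11]=9≤9), i→0 (data[0]=9≥9); i<j, swap → 9 4 9 4 4 9 4 4 4 4 9 9
j→10 (data[10]=9≤9), i→2 (data[2]=9≥9); i<j, swap → 9 4 9 4 4 9 4 4 4 4 9 9
j→9 (data[9]=4≤9), i→5 (data[5]=9≥9); i<j, swap → 9 4 9 4 4 4 4 4 4 9 9 9
j→8, i→9; i≥j, return j=8. data = 9 4 9 4 4 4 4 4 4 9 9 9

9 4 9 4 4 4 4 4 4 9 9 9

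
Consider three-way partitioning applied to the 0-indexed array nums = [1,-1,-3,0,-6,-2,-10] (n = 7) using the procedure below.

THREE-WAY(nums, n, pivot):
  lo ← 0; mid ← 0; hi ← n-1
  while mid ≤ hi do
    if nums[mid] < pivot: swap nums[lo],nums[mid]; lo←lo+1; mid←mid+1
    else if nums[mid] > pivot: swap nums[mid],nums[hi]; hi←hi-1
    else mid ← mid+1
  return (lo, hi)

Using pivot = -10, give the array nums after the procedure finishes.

pivot = -10; lo=0, mid=0, hi=6
nums[mid]=1>-10: swap nums[0],nums[6]; hi=5 → [-10,-1,-3,0,-6,-2,1]
nums[mid]=-10=-10: mid=1
nums[mid]=-1>-10: swap nums[1],nums[5]; hi=4 → [-10,-2,-3,0,-6,-1,1]
nums[mid]=-2>-10: swap nums[1],nums[4]; hi=3 → [-10,-6,-3,0,-2,-1,1]
nums[mid]=-6>-10: swap nums[1],nums[3]; hi=2 → [-10,0,-3,-6,-2,-1,1]
nums[mid]=0>-10: swap nums[1],nums[2]; hi=1 → [-10,-3,0,-6,-2,-1,1]
nums[mid]=-3>-10: swap nums[1],nums[1]; hi=0 → [-10,-3,0,-6,-2,-1,1]
end: lo=0, hi=0; nums = [-10,-3,0,-6,-2,-1,1]

[-10,-3,0,-6,-2,-1,1]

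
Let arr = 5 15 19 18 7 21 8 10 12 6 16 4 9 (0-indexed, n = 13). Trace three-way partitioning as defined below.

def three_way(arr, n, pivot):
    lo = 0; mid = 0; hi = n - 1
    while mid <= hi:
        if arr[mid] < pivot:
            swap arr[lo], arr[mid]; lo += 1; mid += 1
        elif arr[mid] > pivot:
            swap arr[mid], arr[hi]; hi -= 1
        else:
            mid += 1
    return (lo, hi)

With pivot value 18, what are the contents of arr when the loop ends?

5 15 9 7 4 8 10 12 6 16 18 21 19

lo=0 mid=0 hi=12
5<18: swap(0,0), lo=1 mid=1 ⇒ 5 15 19 18 7 21 8 10 12 6 16 4 9
15<18: swap(1,1), lo=2 mid=2 ⇒ 5 15 19 18 7 21 8 10 12 6 16 4 9
19>18: swap(2,12), hi=11 ⇒ 5 15 9 18 7 21 8 10 12 6 16 4 19
9<18: swap(2,2), lo=3 mid=3 ⇒ 5 15 9 18 7 21 8 10 12 6 16 4 19
18=18: mid=4
7<18: swap(3,4), lo=4 mid=5 ⇒ 5 15 9 7 18 21 8 10 12 6 16 4 19
21>18: swap(5,11), hi=10 ⇒ 5 15 9 7 18 4 8 10 12 6 16 21 19
4<18: swap(4,5), lo=5 mid=6 ⇒ 5 15 9 7 4 18 8 10 12 6 16 21 19
8<18: swap(5,6), lo=6 mid=7 ⇒ 5 15 9 7 4 8 18 10 12 6 16 21 19
10<18: swap(6,7), lo=7 mid=8 ⇒ 5 15 9 7 4 8 10 18 12 6 16 21 19
12<18: swap(7,8), lo=8 mid=9 ⇒ 5 15 9 7 4 8 10 12 18 6 16 21 19
6<18: swap(8,9), lo=9 mid=10 ⇒ 5 15 9 7 4 8 10 12 6 18 16 21 19
16<18: swap(9,10), lo=10 mid=11 ⇒ 5 15 9 7 4 8 10 12 6 16 18 21 19
done. lo=10 hi=10; arr=5 15 9 7 4 8 10 12 6 16 18 21 19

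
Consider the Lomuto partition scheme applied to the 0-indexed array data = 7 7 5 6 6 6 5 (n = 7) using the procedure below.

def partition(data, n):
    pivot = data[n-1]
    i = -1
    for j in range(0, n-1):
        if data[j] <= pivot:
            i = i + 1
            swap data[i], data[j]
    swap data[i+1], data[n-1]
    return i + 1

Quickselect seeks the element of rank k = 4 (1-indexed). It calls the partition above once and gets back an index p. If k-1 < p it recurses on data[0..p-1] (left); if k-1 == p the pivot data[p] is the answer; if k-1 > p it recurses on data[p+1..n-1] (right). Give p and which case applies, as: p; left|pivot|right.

pivot = data[6] = 5; i = -1
j=0: data[0]=7 > 5 → no swap
j=1: data[1]=7 > 5 → no swap
j=2: data[2]=5 ≤ 5 → i=0, swap data[0],data[2] → 5 7 7 6 6 6 5
j=3: data[3]=6 > 5 → no swap
j=4: data[4]=6 > 5 → no swap
j=5: data[5]=6 > 5 → no swap
final swap data[1],data[6] → 5 5 7 6 6 6 7; return 1
p = 1; k-1 = 3 > 1 ⇒ right

1; right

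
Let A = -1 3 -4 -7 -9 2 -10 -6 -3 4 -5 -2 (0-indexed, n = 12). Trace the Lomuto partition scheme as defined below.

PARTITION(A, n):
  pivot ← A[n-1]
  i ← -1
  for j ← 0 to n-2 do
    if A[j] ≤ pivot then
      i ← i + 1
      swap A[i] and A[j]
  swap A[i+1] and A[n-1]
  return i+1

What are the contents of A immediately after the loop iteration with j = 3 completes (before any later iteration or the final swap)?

-4 -7 -1 3 -9 2 -10 -6 -3 4 -5 -2

pivot = A[11] = -2; i = -1
j=0: A[0]=-1 > -2 → no swap
j=1: A[1]=3 > -2 → no swap
j=2: A[2]=-4 ≤ -2 → i=0, swap A[0],A[2] → -4 3 -1 -7 -9 2 -10 -6 -3 4 -5 -2
j=3: A[3]=-7 ≤ -2 → i=1, swap A[1],A[3] → -4 -7 -1 3 -9 2 -10 -6 -3 4 -5 -2
(after j=3) A = -4 -7 -1 3 -9 2 -10 -6 -3 4 -5 -2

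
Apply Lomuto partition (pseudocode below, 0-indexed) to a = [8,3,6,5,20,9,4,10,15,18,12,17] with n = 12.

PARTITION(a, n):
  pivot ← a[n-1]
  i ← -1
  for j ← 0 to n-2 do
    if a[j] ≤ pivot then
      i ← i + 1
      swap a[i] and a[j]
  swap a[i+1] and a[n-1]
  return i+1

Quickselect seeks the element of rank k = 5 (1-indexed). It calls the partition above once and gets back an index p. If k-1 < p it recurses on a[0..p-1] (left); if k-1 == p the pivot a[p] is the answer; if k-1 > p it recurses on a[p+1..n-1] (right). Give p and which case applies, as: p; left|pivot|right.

9; left

pivot = a[11] = 17; i = -1
j=0: a[0]=8 ≤ 17 → i=0, swap a[0],a[0] (no change) → [8,3,6,5,20,9,4,10,15,18,12,17]
j=1: a[1]=3 ≤ 17 → i=1, swap a[1],a[1] (no change) → [8,3,6,5,20,9,4,10,15,18,12,17]
j=2: a[2]=6 ≤ 17 → i=2, swap a[2],a[2] (no change) → [8,3,6,5,20,9,4,10,15,18,12,17]
j=3: a[3]=5 ≤ 17 → i=3, swap a[3],a[3] (no change) → [8,3,6,5,20,9,4,10,15,18,12,17]
j=4: a[4]=20 > 17 → no swap
j=5: a[5]=9 ≤ 17 → i=4, swap a[4],a[5] → [8,3,6,5,9,20,4,10,15,18,12,17]
j=6: a[6]=4 ≤ 17 → i=5, swap a[5],a[6] → [8,3,6,5,9,4,20,10,15,18,12,17]
j=7: a[7]=10 ≤ 17 → i=6, swap a[6],a[7] → [8,3,6,5,9,4,10,20,15,18,12,17]
j=8: a[8]=15 ≤ 17 → i=7, swap a[7],a[8] → [8,3,6,5,9,4,10,15,20,18,12,17]
j=9: a[9]=18 > 17 → no swap
j=10: a[10]=12 ≤ 17 → i=8, swap a[8],a[10] → [8,3,6,5,9,4,10,15,12,18,20,17]
final swap a[9],a[11] → [8,3,6,5,9,4,10,15,12,17,20,18]; return 9
p = 9; k-1 = 4 < 9 ⇒ left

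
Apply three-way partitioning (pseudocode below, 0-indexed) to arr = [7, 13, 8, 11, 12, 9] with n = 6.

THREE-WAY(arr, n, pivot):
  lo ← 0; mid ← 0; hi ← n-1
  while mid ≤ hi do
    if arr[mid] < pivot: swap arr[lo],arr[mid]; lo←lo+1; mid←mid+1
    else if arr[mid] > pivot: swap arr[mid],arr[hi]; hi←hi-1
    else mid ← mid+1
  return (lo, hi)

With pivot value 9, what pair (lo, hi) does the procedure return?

pivot = 9; lo=0, mid=0, hi=5
arr[mid]=7<9: swap arr[0],arr[0]; lo=1,mid=1 → [7, 13, 8, 11, 12, 9]
arr[mid]=13>9: swap arr[1],arr[5]; hi=4 → [7, 9, 8, 11, 12, 13]
arr[mid]=9=9: mid=2
arr[mid]=8<9: swap arr[1],arr[2]; lo=2,mid=3 → [7, 8, 9, 11, 12, 13]
arr[mid]=11>9: swap arr[3],arr[4]; hi=3 → [7, 8, 9, 12, 11, 13]
arr[mid]=12>9: swap arr[3],arr[3]; hi=2 → [7, 8, 9, 12, 11, 13]
end: lo=2, hi=2; arr = [7, 8, 9, 12, 11, 13]

(2, 2)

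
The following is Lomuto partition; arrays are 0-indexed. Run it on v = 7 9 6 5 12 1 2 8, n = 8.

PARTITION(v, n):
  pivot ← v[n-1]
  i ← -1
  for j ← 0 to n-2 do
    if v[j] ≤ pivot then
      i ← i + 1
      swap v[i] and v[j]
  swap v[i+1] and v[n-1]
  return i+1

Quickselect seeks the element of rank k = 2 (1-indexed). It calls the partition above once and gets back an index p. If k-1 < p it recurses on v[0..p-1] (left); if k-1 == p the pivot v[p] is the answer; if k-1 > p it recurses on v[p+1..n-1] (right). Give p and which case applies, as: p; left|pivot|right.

pivot=8, i=-1
j=0: 7≤8, i=0, swap(0,0) ⇒ 7 9 6 5 12 1 2 8
j=1: 9>8, skip
j=2: 6≤8, i=1, swap(1,2) ⇒ 7 6 9 5 12 1 2 8
j=3: 5≤8, i=2, swap(2,3) ⇒ 7 6 5 9 12 1 2 8
j=4: 12>8, skip
j=5: 1≤8, i=3, swap(3,5) ⇒ 7 6 5 1 12 9 2 8
j=6: 2≤8, i=4, swap(4,6) ⇒ 7 6 5 1 2 9 12 8
swap(5,7) ⇒ 7 6 5 1 2 8 12 9; return 5
p = 5; k-1 = 1 < 5 ⇒ left

5; left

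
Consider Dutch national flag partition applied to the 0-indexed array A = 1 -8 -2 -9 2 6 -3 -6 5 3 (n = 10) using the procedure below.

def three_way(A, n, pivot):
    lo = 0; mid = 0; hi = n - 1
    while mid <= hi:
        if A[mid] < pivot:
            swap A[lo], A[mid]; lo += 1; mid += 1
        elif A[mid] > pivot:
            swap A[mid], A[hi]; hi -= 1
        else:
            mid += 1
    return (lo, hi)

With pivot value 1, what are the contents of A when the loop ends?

lo=0 mid=0 hi=9
1=1: mid=1
-8<1: swap(0,1), lo=1 mid=2 ⇒ -8 1 -2 -9 2 6 -3 -6 5 3
-2<1: swap(1,2), lo=2 mid=3 ⇒ -8 -2 1 -9 2 6 -3 -6 5 3
-9<1: swap(2,3), lo=3 mid=4 ⇒ -8 -2 -9 1 2 6 -3 -6 5 3
2>1: swap(4,9), hi=8 ⇒ -8 -2 -9 1 3 6 -3 -6 5 2
3>1: swap(4,8), hi=7 ⇒ -8 -2 -9 1 5 6 -3 -6 3 2
5>1: swap(4,7), hi=6 ⇒ -8 -2 -9 1 -6 6 -3 5 3 2
-6<1: swap(3,4), lo=4 mid=5 ⇒ -8 -2 -9 -6 1 6 -3 5 3 2
6>1: swap(5,6), hi=5 ⇒ -8 -2 -9 -6 1 -3 6 5 3 2
-3<1: swap(4,5), lo=5 mid=6 ⇒ -8 -2 -9 -6 -3 1 6 5 3 2
done. lo=5 hi=5; A=-8 -2 -9 -6 -3 1 6 5 3 2

-8 -2 -9 -6 -3 1 6 5 3 2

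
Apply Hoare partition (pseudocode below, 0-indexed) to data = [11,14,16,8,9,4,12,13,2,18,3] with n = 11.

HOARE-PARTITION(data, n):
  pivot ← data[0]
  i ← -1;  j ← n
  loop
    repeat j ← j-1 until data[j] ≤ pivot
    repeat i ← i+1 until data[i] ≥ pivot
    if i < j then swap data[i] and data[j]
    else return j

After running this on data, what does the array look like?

pivot = data[0] = 11; i = -1, j = 11
j→10 (data[10]=3≤11), i→0 (data[0]=11≥11); i<j, swap → [3,14,16,8,9,4,12,13,2,18,11]
j→8 (data[8]=2≤11), i→1 (data[1]=14≥11); i<j, swap → [3,2,16,8,9,4,12,13,14,18,11]
j→5 (data[5]=4≤11), i→2 (data[2]=16≥11); i<j, swap → [3,2,4,8,9,16,12,13,14,18,11]
j→4, i→5; i≥j, return j=4. data = [3,2,4,8,9,16,12,13,14,18,11]

[3,2,4,8,9,16,12,13,14,18,11]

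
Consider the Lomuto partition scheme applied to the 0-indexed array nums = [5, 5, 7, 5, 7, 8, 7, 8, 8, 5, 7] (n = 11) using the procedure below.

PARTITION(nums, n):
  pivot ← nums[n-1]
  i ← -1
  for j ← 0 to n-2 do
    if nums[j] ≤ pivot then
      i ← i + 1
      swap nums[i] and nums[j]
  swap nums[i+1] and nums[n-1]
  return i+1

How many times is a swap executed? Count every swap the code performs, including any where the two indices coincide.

pivot=7, i=-1
j=0: 5≤7, i=0, swap(0,0) ⇒ [5, 5, 7, 5, 7, 8, 7, 8, 8, 5, 7]
j=1: 5≤7, i=1, swap(1,1) ⇒ [5, 5, 7, 5, 7, 8, 7, 8, 8, 5, 7]
j=2: 7≤7, i=2, swap(2,2) ⇒ [5, 5, 7, 5, 7, 8, 7, 8, 8, 5, 7]
j=3: 5≤7, i=3, swap(3,3) ⇒ [5, 5, 7, 5, 7, 8, 7, 8, 8, 5, 7]
j=4: 7≤7, i=4, swap(4,4) ⇒ [5, 5, 7, 5, 7, 8, 7, 8, 8, 5, 7]
j=5: 8>7, skip
j=6: 7≤7, i=5, swap(5,6) ⇒ [5, 5, 7, 5, 7, 7, 8, 8, 8, 5, 7]
j=7: 8>7, skip
j=8: 8>7, skip
j=9: 5≤7, i=6, swap(6,9) ⇒ [5, 5, 7, 5, 7, 7, 5, 8, 8, 8, 7]
swap(7,10) ⇒ [5, 5, 7, 5, 7, 7, 5, 7, 8, 8, 8]; return 7

8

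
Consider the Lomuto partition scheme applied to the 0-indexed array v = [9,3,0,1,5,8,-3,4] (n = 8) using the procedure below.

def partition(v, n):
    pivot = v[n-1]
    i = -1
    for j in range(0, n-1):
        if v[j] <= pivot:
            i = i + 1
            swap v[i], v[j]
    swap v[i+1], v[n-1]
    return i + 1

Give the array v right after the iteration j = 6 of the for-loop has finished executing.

[3,0,1,-3,5,8,9,4]

pivot = v[7] = 4; i = -1
j=0: v[0]=9 > 4 → no swap
j=1: v[1]=3 ≤ 4 → i=0, swap v[0],v[1] → [3,9,0,1,5,8,-3,4]
j=2: v[2]=0 ≤ 4 → i=1, swap v[1],v[2] → [3,0,9,1,5,8,-3,4]
j=3: v[3]=1 ≤ 4 → i=2, swap v[2],v[3] → [3,0,1,9,5,8,-3,4]
j=4: v[4]=5 > 4 → no swap
j=5: v[5]=8 > 4 → no swap
j=6: v[6]=-3 ≤ 4 → i=3, swap v[3],v[6] → [3,0,1,-3,5,8,9,4]
(after j=6) v = [3,0,1,-3,5,8,9,4]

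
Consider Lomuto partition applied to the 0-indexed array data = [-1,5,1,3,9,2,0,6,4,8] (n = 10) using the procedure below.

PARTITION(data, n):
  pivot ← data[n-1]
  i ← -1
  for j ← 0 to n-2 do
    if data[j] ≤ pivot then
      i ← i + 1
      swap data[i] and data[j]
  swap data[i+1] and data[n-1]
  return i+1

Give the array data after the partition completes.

[-1,5,1,3,2,0,6,4,8,9]

pivot=8, i=-1
j=0: -1≤8, i=0, swap(0,0) ⇒ [-1,5,1,3,9,2,0,6,4,8]
j=1: 5≤8, i=1, swap(1,1) ⇒ [-1,5,1,3,9,2,0,6,4,8]
j=2: 1≤8, i=2, swap(2,2) ⇒ [-1,5,1,3,9,2,0,6,4,8]
j=3: 3≤8, i=3, swap(3,3) ⇒ [-1,5,1,3,9,2,0,6,4,8]
j=4: 9>8, skip
j=5: 2≤8, i=4, swap(4,5) ⇒ [-1,5,1,3,2,9,0,6,4,8]
j=6: 0≤8, i=5, swap(5,6) ⇒ [-1,5,1,3,2,0,9,6,4,8]
j=7: 6≤8, i=6, swap(6,7) ⇒ [-1,5,1,3,2,0,6,9,4,8]
j=8: 4≤8, i=7, swap(7,8) ⇒ [-1,5,1,3,2,0,6,4,9,8]
swap(8,9) ⇒ [-1,5,1,3,2,0,6,4,8,9]; return 8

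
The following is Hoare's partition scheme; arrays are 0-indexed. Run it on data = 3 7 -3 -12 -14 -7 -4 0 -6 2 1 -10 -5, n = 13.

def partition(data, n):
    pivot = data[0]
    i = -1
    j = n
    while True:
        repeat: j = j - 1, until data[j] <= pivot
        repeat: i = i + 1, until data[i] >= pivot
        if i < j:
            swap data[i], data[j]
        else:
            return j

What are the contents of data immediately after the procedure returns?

pivot=3
j stops at 12 (-5), i stops at 0 (3); swap ⇒ -5 7 -3 -12 -14 -7 -4 0 -6 2 1 -10 3
j stops at 11 (-10), i stops at 1 (7); swap ⇒ -5 -10 -3 -12 -14 -7 -4 0 -6 2 1 7 3
j stops at 10, i stops at 11; i≥j ⇒ return 10. data=-5 -10 -3 -12 -14 -7 -4 0 -6 2 1 7 3

-5 -10 -3 -12 -14 -7 -4 0 -6 2 1 7 3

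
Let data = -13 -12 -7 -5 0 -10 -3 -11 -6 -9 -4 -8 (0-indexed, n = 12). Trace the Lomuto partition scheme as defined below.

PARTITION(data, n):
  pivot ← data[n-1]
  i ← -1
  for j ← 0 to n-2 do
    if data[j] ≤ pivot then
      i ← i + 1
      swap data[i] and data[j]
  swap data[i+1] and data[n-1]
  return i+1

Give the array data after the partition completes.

pivot=-8, i=-1
j=0: -13≤-8, i=0, swap(0,0) ⇒ -13 -12 -7 -5 0 -10 -3 -11 -6 -9 -4 -8
j=1: -12≤-8, i=1, swap(1,1) ⇒ -13 -12 -7 -5 0 -10 -3 -11 -6 -9 -4 -8
j=2: -7>-8, skip
j=3: -5>-8, skip
j=4: 0>-8, skip
j=5: -10≤-8, i=2, swap(2,5) ⇒ -13 -12 -10 -5 0 -7 -3 -11 -6 -9 -4 -8
j=6: -3>-8, skip
j=7: -11≤-8, i=3, swap(3,7) ⇒ -13 -12 -10 -11 0 -7 -3 -5 -6 -9 -4 -8
j=8: -6>-8, skip
j=9: -9≤-8, i=4, swap(4,9) ⇒ -13 -12 -10 -11 -9 -7 -3 -5 -6 0 -4 -8
j=10: -4>-8, skip
swap(5,11) ⇒ -13 -12 -10 -11 -9 -8 -3 -5 -6 0 -4 -7; return 5

-13 -12 -10 -11 -9 -8 -3 -5 -6 0 -4 -7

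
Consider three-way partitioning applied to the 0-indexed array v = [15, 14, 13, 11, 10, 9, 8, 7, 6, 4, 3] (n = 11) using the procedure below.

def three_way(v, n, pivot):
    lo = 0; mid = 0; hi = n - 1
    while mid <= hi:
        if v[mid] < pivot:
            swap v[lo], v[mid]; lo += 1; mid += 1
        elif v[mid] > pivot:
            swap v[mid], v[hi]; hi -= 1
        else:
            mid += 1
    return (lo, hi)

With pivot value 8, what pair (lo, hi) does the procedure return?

(4, 4)

lo=0 mid=0 hi=10
15>8: swap(0,10), hi=9 ⇒ [3, 14, 13, 11, 10, 9, 8, 7, 6, 4, 15]
3<8: swap(0,0), lo=1 mid=1 ⇒ [3, 14, 13, 11, 10, 9, 8, 7, 6, 4, 15]
14>8: swap(1,9), hi=8 ⇒ [3, 4, 13, 11, 10, 9, 8, 7, 6, 14, 15]
4<8: swap(1,1), lo=2 mid=2 ⇒ [3, 4, 13, 11, 10, 9, 8, 7, 6, 14, 15]
13>8: swap(2,8), hi=7 ⇒ [3, 4, 6, 11, 10, 9, 8, 7, 13, 14, 15]
6<8: swap(2,2), lo=3 mid=3 ⇒ [3, 4, 6, 11, 10, 9, 8, 7, 13, 14, 15]
11>8: swap(3,7), hi=6 ⇒ [3, 4, 6, 7, 10, 9, 8, 11, 13, 14, 15]
7<8: swap(3,3), lo=4 mid=4 ⇒ [3, 4, 6, 7, 10, 9, 8, 11, 13, 14, 15]
10>8: swap(4,6), hi=5 ⇒ [3, 4, 6, 7, 8, 9, 10, 11, 13, 14, 15]
8=8: mid=5
9>8: swap(5,5), hi=4 ⇒ [3, 4, 6, 7, 8, 9, 10, 11, 13, 14, 15]
done. lo=4 hi=4; v=[3, 4, 6, 7, 8, 9, 10, 11, 13, 14, 15]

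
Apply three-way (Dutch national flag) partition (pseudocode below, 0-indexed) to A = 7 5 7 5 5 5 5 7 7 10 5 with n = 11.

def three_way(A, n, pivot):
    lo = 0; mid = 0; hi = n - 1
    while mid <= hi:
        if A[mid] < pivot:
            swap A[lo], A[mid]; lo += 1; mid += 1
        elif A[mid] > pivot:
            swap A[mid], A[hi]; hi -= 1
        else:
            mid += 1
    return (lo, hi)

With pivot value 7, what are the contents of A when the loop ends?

lo=0 mid=0 hi=10
7=7: mid=1
5<7: swap(0,1), lo=1 mid=2 ⇒ 5 7 7 5 5 5 5 7 7 10 5
7=7: mid=3
5<7: swap(1,3), lo=2 mid=4 ⇒ 5 5 7 7 5 5 5 7 7 10 5
5<7: swap(2,4), lo=3 mid=5 ⇒ 5 5 5 7 7 5 5 7 7 10 5
5<7: swap(3,5), lo=4 mid=6 ⇒ 5 5 5 5 7 7 5 7 7 10 5
5<7: swap(4,6), lo=5 mid=7 ⇒ 5 5 5 5 5 7 7 7 7 10 5
7=7: mid=8
7=7: mid=9
10>7: swap(9,10), hi=9 ⇒ 5 5 5 5 5 7 7 7 7 5 10
5<7: swap(5,9), lo=6 mid=10 ⇒ 5 5 5 5 5 5 7 7 7 7 10
done. lo=6 hi=9; A=5 5 5 5 5 5 7 7 7 7 10

5 5 5 5 5 5 7 7 7 7 10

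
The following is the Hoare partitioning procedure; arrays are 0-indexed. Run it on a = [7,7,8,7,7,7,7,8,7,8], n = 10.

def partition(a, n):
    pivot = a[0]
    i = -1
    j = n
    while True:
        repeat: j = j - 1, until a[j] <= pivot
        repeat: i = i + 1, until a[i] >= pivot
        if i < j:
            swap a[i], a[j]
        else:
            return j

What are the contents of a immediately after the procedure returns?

[7,7,7,7,7,8,7,8,7,8]

pivot=7
j stops at 8 (7), i stops at 0 (7); swap ⇒ [7,7,8,7,7,7,7,8,7,8]
j stops at 6 (7), i stops at 1 (7); swap ⇒ [7,7,8,7,7,7,7,8,7,8]
j stops at 5 (7), i stops at 2 (8); swap ⇒ [7,7,7,7,7,8,7,8,7,8]
j stops at 4 (7), i stops at 3 (7); swap ⇒ [7,7,7,7,7,8,7,8,7,8]
j stops at 3, i stops at 4; i≥j ⇒ return 3. a=[7,7,7,7,7,8,7,8,7,8]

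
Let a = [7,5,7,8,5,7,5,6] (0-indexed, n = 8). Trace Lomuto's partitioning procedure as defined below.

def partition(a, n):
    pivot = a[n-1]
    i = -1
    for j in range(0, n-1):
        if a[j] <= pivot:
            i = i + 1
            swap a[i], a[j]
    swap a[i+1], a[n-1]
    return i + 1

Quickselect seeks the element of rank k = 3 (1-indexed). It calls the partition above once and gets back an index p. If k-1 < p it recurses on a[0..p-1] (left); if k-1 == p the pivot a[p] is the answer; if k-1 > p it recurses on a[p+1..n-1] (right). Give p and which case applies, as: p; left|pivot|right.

pivot = a[7] = 6; i = -1
j=0: a[0]=7 > 6 → no swap
j=1: a[1]=5 ≤ 6 → i=0, swap a[0],a[1] → [5,7,7,8,5,7,5,6]
j=2: a[2]=7 > 6 → no swap
j=3: a[3]=8 > 6 → no swap
j=4: a[4]=5 ≤ 6 → i=1, swap a[1],a[4] → [5,5,7,8,7,7,5,6]
j=5: a[5]=7 > 6 → no swap
j=6: a[6]=5 ≤ 6 → i=2, swap a[2],a[6] → [5,5,5,8,7,7,7,6]
final swap a[3],a[7] → [5,5,5,6,7,7,7,8]; return 3
p = 3; k-1 = 2 < 3 ⇒ left

3; left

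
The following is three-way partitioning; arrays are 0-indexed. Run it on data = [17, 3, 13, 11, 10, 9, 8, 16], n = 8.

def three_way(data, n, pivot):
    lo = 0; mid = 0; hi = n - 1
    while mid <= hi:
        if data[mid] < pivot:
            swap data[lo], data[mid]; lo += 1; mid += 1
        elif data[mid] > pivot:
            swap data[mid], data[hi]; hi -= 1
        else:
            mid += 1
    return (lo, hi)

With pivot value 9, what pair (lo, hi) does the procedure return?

pivot = 9; lo=0, mid=0, hi=7
data[mid]=17>9: swap data[0],data[7]; hi=6 → [16, 3, 13, 11, 10, 9, 8, 17]
data[mid]=16>9: swap data[0],data[6]; hi=5 → [8, 3, 13, 11, 10, 9, 16, 17]
data[mid]=8<9: swap data[0],data[0]; lo=1,mid=1 → [8, 3, 13, 11, 10, 9, 16, 17]
data[mid]=3<9: swap data[1],data[1]; lo=2,mid=2 → [8, 3, 13, 11, 10, 9, 16, 17]
data[mid]=13>9: swap data[2],data[5]; hi=4 → [8, 3, 9, 11, 10, 13, 16, 17]
data[mid]=9=9: mid=3
data[mid]=11>9: swap data[3],data[4]; hi=3 → [8, 3, 9, 10, 11, 13, 16, 17]
data[mid]=10>9: swap data[3],data[3]; hi=2 → [8, 3, 9, 10, 11, 13, 16, 17]
end: lo=2, hi=2; data = [8, 3, 9, 10, 11, 13, 16, 17]

(2, 2)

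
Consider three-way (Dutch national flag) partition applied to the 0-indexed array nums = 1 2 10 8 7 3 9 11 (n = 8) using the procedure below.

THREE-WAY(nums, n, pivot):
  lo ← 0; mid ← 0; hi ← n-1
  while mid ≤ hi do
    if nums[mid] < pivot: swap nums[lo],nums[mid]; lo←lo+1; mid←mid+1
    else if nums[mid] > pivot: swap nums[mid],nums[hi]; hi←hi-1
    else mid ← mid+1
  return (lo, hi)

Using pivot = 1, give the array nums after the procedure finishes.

1 10 8 7 3 9 11 2

pivot = 1; lo=0, mid=0, hi=7
nums[mid]=1=1: mid=1
nums[mid]=2>1: swap nums[1],nums[7]; hi=6 → 1 11 10 8 7 3 9 2
nums[mid]=11>1: swap nums[1],nums[6]; hi=5 → 1 9 10 8 7 3 11 2
nums[mid]=9>1: swap nums[1],nums[5]; hi=4 → 1 3 10 8 7 9 11 2
nums[mid]=3>1: swap nums[1],nums[4]; hi=3 → 1 7 10 8 3 9 11 2
nums[mid]=7>1: swap nums[1],nums[3]; hi=2 → 1 8 10 7 3 9 11 2
nums[mid]=8>1: swap nums[1],nums[2]; hi=1 → 1 10 8 7 3 9 11 2
nums[mid]=10>1: swap nums[1],nums[1]; hi=0 → 1 10 8 7 3 9 11 2
end: lo=0, hi=0; nums = 1 10 8 7 3 9 11 2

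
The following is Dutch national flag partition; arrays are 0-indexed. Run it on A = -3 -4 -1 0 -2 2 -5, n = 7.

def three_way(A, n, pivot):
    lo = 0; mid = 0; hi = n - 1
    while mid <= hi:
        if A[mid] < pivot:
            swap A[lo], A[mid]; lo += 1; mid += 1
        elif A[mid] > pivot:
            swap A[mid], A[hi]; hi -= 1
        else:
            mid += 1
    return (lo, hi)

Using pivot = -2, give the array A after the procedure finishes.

lo=0 mid=0 hi=6
-3<-2: swap(0,0), lo=1 mid=1 ⇒ -3 -4 -1 0 -2 2 -5
-4<-2: swap(1,1), lo=2 mid=2 ⇒ -3 -4 -1 0 -2 2 -5
-1>-2: swap(2,6), hi=5 ⇒ -3 -4 -5 0 -2 2 -1
-5<-2: swap(2,2), lo=3 mid=3 ⇒ -3 -4 -5 0 -2 2 -1
0>-2: swap(3,5), hi=4 ⇒ -3 -4 -5 2 -2 0 -1
2>-2: swap(3,4), hi=3 ⇒ -3 -4 -5 -2 2 0 -1
-2=-2: mid=4
done. lo=3 hi=3; A=-3 -4 -5 -2 2 0 -1

-3 -4 -5 -2 2 0 -1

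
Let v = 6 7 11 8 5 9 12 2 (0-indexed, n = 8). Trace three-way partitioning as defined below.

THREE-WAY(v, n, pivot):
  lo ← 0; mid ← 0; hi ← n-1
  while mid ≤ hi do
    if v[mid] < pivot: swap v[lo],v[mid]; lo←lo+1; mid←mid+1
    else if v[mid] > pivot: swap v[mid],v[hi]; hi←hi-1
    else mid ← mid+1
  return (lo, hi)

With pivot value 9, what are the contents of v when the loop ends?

lo=0 mid=0 hi=7
6<9: swap(0,0), lo=1 mid=1 ⇒ 6 7 11 8 5 9 12 2
7<9: swap(1,1), lo=2 mid=2 ⇒ 6 7 11 8 5 9 12 2
11>9: swap(2,7), hi=6 ⇒ 6 7 2 8 5 9 12 11
2<9: swap(2,2), lo=3 mid=3 ⇒ 6 7 2 8 5 9 12 11
8<9: swap(3,3), lo=4 mid=4 ⇒ 6 7 2 8 5 9 12 11
5<9: swap(4,4), lo=5 mid=5 ⇒ 6 7 2 8 5 9 12 11
9=9: mid=6
12>9: swap(6,6), hi=5 ⇒ 6 7 2 8 5 9 12 11
done. lo=5 hi=5; v=6 7 2 8 5 9 12 11

6 7 2 8 5 9 12 11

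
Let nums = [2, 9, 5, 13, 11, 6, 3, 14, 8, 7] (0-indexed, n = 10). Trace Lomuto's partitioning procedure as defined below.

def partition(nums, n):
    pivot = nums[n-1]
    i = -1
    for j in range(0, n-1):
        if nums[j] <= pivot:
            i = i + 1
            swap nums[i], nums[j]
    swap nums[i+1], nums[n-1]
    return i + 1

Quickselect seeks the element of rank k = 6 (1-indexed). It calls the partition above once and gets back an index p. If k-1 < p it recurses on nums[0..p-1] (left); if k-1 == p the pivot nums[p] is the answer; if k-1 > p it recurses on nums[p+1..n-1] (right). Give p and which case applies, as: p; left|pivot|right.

pivot = nums[9] = 7; i = -1
j=0: nums[0]=2 ≤ 7 → i=0, swap nums[0],nums[0] (no change) → [2, 9, 5, 13, 11, 6, 3, 14, 8, 7]
j=1: nums[1]=9 > 7 → no swap
j=2: nums[2]=5 ≤ 7 → i=1, swap nums[1],nums[2] → [2, 5, 9, 13, 11, 6, 3, 14, 8, 7]
j=3: nums[3]=13 > 7 → no swap
j=4: nums[4]=11 > 7 → no swap
j=5: nums[5]=6 ≤ 7 → i=2, swap nums[2],nums[5] → [2, 5, 6, 13, 11, 9, 3, 14, 8, 7]
j=6: nums[6]=3 ≤ 7 → i=3, swap nums[3],nums[6] → [2, 5, 6, 3, 11, 9, 13, 14, 8, 7]
j=7: nums[7]=14 > 7 → no swap
j=8: nums[8]=8 > 7 → no swap
final swap nums[4],nums[9] → [2, 5, 6, 3, 7, 9, 13, 14, 8, 11]; return 4
p = 4; k-1 = 5 > 4 ⇒ right

4; right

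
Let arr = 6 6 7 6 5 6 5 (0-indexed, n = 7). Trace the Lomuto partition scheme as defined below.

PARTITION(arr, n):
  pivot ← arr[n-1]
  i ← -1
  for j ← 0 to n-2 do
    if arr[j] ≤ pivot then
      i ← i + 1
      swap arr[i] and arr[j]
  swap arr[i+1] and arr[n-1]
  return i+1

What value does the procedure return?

1

pivot = arr[6] = 5; i = -1
j=0: arr[0]=6 > 5 → no swap
j=1: arr[1]=6 > 5 → no swap
j=2: arr[2]=7 > 5 → no swap
j=3: arr[3]=6 > 5 → no swap
j=4: arr[4]=5 ≤ 5 → i=0, swap arr[0],arr[4] → 5 6 7 6 6 6 5
j=5: arr[5]=6 > 5 → no swap
final swap arr[1],arr[6] → 5 5 7 6 6 6 6; return 1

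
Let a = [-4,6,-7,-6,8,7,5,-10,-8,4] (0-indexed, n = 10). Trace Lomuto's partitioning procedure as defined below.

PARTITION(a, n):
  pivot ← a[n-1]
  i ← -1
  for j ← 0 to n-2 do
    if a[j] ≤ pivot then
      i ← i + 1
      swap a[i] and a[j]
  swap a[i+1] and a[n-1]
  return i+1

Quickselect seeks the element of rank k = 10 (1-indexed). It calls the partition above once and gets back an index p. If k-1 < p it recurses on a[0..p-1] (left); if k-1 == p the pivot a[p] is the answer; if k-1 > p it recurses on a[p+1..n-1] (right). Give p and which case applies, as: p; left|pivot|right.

pivot=4, i=-1
j=0: -4≤4, i=0, swap(0,0) ⇒ [-4,6,-7,-6,8,7,5,-10,-8,4]
j=1: 6>4, skip
j=2: -7≤4, i=1, swap(1,2) ⇒ [-4,-7,6,-6,8,7,5,-10,-8,4]
j=3: -6≤4, i=2, swap(2,3) ⇒ [-4,-7,-6,6,8,7,5,-10,-8,4]
j=4: 8>4, skip
j=5: 7>4, skip
j=6: 5>4, skip
j=7: -10≤4, i=3, swap(3,7) ⇒ [-4,-7,-6,-10,8,7,5,6,-8,4]
j=8: -8≤4, i=4, swap(4,8) ⇒ [-4,-7,-6,-10,-8,7,5,6,8,4]
swap(5,9) ⇒ [-4,-7,-6,-10,-8,4,5,6,8,7]; return 5
p = 5; k-1 = 9 > 5 ⇒ right

5; right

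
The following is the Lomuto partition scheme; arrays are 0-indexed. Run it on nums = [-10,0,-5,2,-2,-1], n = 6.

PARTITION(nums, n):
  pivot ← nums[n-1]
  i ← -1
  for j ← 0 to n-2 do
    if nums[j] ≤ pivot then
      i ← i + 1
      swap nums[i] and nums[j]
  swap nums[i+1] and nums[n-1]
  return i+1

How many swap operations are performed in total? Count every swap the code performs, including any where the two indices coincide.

4

pivot=-1, i=-1
j=0: -10≤-1, i=0, swap(0,0) ⇒ [-10,0,-5,2,-2,-1]
j=1: 0>-1, skip
j=2: -5≤-1, i=1, swap(1,2) ⇒ [-10,-5,0,2,-2,-1]
j=3: 2>-1, skip
j=4: -2≤-1, i=2, swap(2,4) ⇒ [-10,-5,-2,2,0,-1]
swap(3,5) ⇒ [-10,-5,-2,-1,0,2]; return 3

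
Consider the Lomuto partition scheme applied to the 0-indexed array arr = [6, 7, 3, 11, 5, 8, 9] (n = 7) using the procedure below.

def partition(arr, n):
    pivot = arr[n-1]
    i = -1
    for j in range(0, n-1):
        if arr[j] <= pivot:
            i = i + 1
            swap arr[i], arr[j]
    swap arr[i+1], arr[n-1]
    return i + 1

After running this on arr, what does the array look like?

[6, 7, 3, 5, 8, 9, 11]

pivot=9, i=-1
j=0: 6≤9, i=0, swap(0,0) ⇒ [6, 7, 3, 11, 5, 8, 9]
j=1: 7≤9, i=1, swap(1,1) ⇒ [6, 7, 3, 11, 5, 8, 9]
j=2: 3≤9, i=2, swap(2,2) ⇒ [6, 7, 3, 11, 5, 8, 9]
j=3: 11>9, skip
j=4: 5≤9, i=3, swap(3,4) ⇒ [6, 7, 3, 5, 11, 8, 9]
j=5: 8≤9, i=4, swap(4,5) ⇒ [6, 7, 3, 5, 8, 11, 9]
swap(5,6) ⇒ [6, 7, 3, 5, 8, 9, 11]; return 5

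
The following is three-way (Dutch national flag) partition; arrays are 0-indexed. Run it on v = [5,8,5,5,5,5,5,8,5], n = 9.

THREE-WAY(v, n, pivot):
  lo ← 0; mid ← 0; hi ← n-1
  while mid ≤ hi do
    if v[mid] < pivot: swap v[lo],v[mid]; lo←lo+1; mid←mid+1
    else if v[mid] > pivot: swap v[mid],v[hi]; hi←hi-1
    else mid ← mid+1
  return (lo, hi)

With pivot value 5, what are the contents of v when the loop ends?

[5,5,5,5,5,5,5,8,8]

lo=0 mid=0 hi=8
5=5: mid=1
8>5: swap(1,8), hi=7 ⇒ [5,5,5,5,5,5,5,8,8]
5=5: mid=2
5=5: mid=3
5=5: mid=4
5=5: mid=5
5=5: mid=6
5=5: mid=7
8>5: swap(7,7), hi=6 ⇒ [5,5,5,5,5,5,5,8,8]
done. lo=0 hi=6; v=[5,5,5,5,5,5,5,8,8]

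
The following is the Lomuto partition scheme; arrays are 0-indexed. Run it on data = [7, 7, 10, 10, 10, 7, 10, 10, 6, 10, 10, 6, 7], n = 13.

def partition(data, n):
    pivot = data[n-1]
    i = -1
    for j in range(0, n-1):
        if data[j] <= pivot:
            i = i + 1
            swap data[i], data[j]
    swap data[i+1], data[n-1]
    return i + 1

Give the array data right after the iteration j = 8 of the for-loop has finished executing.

pivot = data[12] = 7; i = -1
j=0: data[0]=7 ≤ 7 → i=0, swap data[0],data[0] (no change) → [7, 7, 10, 10, 10, 7, 10, 10, 6, 10, 10, 6, 7]
j=1: data[1]=7 ≤ 7 → i=1, swap data[1],data[1] (no change) → [7, 7, 10, 10, 10, 7, 10, 10, 6, 10, 10, 6, 7]
j=2: data[2]=10 > 7 → no swap
j=3: data[3]=10 > 7 → no swap
j=4: data[4]=10 > 7 → no swap
j=5: data[5]=7 ≤ 7 → i=2, swap data[2],data[5] → [7, 7, 7, 10, 10, 10, 10, 10, 6, 10, 10, 6, 7]
j=6: data[6]=10 > 7 → no swap
j=7: data[7]=10 > 7 → no swap
j=8: data[8]=6 ≤ 7 → i=3, swap data[3],data[8] → [7, 7, 7, 6, 10, 10, 10, 10, 10, 10, 10, 6, 7]
(after j=8) data = [7, 7, 7, 6, 10, 10, 10, 10, 10, 10, 10, 6, 7]

[7, 7, 7, 6, 10, 10, 10, 10, 10, 10, 10, 6, 7]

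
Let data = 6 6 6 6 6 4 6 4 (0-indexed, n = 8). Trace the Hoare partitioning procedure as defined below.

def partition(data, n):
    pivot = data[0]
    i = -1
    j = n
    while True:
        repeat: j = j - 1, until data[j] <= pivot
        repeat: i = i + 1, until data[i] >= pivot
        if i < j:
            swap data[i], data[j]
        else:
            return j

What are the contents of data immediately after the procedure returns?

pivot=6
j stops at 7 (4), i stops at 0 (6); swap ⇒ 4 6 6 6 6 4 6 6
j stops at 6 (6), i stops at 1 (6); swap ⇒ 4 6 6 6 6 4 6 6
j stops at 5 (4), i stops at 2 (6); swap ⇒ 4 6 4 6 6 6 6 6
j stops at 4 (6), i stops at 3 (6); swap ⇒ 4 6 4 6 6 6 6 6
j stops at 3, i stops at 4; i≥j ⇒ return 3. data=4 6 4 6 6 6 6 6

4 6 4 6 6 6 6 6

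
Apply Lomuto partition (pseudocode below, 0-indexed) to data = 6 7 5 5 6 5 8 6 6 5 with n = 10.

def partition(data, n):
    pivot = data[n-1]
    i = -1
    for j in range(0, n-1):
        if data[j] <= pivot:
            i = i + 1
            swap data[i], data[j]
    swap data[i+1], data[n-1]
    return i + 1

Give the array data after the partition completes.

5 5 5 5 6 6 8 6 6 7

pivot=5, i=-1
j=0: 6>5, skip
j=1: 7>5, skip
j=2: 5≤5, i=0, swap(0,2) ⇒ 5 7 6 5 6 5 8 6 6 5
j=3: 5≤5, i=1, swap(1,3) ⇒ 5 5 6 7 6 5 8 6 6 5
j=4: 6>5, skip
j=5: 5≤5, i=2, swap(2,5) ⇒ 5 5 5 7 6 6 8 6 6 5
j=6: 8>5, skip
j=7: 6>5, skip
j=8: 6>5, skip
swap(3,9) ⇒ 5 5 5 5 6 6 8 6 6 7; return 3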